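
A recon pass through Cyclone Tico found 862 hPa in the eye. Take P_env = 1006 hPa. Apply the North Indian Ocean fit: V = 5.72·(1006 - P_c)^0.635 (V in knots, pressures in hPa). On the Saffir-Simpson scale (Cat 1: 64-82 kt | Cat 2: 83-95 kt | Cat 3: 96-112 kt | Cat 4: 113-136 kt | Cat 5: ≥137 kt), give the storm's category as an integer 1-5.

ΔP = 1006 − 862 = 144 hPa.
V ≈ 5.72 × 144^0.635 = 5.72 × 23.47 ≈ 134 kt.
134 kt falls in the Category 4 band.

4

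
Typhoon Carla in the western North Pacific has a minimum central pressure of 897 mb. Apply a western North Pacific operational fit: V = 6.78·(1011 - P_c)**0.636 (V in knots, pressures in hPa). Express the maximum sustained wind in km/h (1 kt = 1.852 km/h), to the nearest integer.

ΔP = 1011 − 897 = 114 mb.
V ≈ 6.78 × 114^0.636 = 6.78 × 20.333 ≈ 137.855 kt.
137.855 × 1.852 ≈ 255.31 km/h → 255 km/h.

255 km/h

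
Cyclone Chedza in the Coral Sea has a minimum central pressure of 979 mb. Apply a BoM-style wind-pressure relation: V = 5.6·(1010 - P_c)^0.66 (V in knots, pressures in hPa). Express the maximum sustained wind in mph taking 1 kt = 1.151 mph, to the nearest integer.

62 mph

ΔP = 1010 − 979 = 31 mb.
V ≈ 5.6 × 31^0.66 = 5.6 × 9.645 ≈ 54.012 kt.
54.012 × 1.151 ≈ 62.17 mph → 62 mph.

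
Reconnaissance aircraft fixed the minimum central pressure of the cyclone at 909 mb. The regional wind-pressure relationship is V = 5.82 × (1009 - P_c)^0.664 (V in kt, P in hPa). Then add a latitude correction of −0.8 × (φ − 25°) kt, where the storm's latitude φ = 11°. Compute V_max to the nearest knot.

ΔP = 1009 − 909 = 100 mb.
100^0.664 ≈ 21.281.
V ≈ 5.82 × 21.281 ≈ 123.9 kt.
Latitude correction: −0.8 × (11 − 25) = 11.2 kt.
Corrected V ≈ 135.1 kt → 135 kt.

135 kt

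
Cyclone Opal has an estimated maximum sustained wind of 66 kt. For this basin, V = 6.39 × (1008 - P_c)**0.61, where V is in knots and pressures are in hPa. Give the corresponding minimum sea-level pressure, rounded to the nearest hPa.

962 hPa

ΔP = (V / 6.39)^(1/0.61) = (66/6.39)^1.639.
66/6.39 = 10.329; 10.329^1.639 ≈ 45.96 hPa.
P_c = 1008 − 45.96 = 962.04 ≈ 962 hPa.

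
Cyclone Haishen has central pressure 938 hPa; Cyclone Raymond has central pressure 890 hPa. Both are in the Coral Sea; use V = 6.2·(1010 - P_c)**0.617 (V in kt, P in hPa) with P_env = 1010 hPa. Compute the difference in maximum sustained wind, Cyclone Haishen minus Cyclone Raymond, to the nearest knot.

-32 kt

Cyclone Haishen: ΔP = 72; V ≈ 6.2 × 72^0.617 ≈ 86.77 kt.
Cyclone Raymond: ΔP = 120; V ≈ 6.2 × 120^0.617 ≈ 118.92 kt.
Difference ≈ 86.77 − 118.92 = -32.15 → -32 kt.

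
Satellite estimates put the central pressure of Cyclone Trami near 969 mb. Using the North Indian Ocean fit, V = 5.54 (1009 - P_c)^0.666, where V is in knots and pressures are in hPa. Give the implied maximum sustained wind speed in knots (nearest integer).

65 kt

ΔP = 1009 − 969 = 40 mb.
40^0.666 ≈ 11.667.
V ≈ 5.54 × 11.667 ≈ 64.6 kt.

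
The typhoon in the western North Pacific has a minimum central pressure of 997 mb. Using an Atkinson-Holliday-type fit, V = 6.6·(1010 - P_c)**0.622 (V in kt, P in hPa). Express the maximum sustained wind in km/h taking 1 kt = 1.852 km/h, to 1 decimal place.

ΔP = 1010 − 997 = 13 mb.
V ≈ 6.6 × 13^0.622 = 6.6 × 4.930 ≈ 32.540 kt.
32.540 × 1.852 ≈ 60.26 km/h → 60.3 km/h.

60.3 km/h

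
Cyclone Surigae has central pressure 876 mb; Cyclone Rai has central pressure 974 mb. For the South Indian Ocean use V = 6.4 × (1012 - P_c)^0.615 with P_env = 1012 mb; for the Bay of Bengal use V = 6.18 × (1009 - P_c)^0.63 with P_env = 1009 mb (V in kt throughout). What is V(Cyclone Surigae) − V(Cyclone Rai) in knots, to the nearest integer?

73 kt

Cyclone Surigae: ΔP = 136; V ≈ 6.4 × 136^0.615 ≈ 131.31 kt.
Cyclone Rai: ΔP = 35; V ≈ 6.18 × 35^0.63 ≈ 58.04 kt.
Difference ≈ 131.31 − 58.04 = 73.27 → 73 kt.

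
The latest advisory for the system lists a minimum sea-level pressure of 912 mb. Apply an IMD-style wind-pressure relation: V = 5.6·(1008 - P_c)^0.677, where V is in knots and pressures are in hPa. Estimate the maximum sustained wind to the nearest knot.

123 kt

ΔP = 1008 − 912 = 96 mb.
96^0.677 ≈ 21.978.
V ≈ 5.6 × 21.978 ≈ 123.1 kt.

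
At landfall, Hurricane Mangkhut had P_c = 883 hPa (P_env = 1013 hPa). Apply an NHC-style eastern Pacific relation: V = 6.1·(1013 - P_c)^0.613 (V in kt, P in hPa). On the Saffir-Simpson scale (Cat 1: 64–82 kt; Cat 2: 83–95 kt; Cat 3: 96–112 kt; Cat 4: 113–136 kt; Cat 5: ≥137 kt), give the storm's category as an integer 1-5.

ΔP = 1013 − 883 = 130 hPa.
V ≈ 6.1 × 130^0.613 = 6.1 × 19.76 ≈ 121 kt.
121 kt falls in the Category 4 band.

4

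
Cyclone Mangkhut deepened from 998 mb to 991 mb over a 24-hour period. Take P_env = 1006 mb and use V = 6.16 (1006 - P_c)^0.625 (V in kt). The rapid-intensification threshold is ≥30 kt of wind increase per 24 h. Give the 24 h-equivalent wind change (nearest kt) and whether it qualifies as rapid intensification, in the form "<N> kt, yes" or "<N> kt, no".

V₁: ΔP = 8, V ≈ 6.16 × 8^0.625 ≈ 22.59 kt.
V₂: ΔP = 15, V ≈ 6.16 × 15^0.625 ≈ 33.47 kt.
ΔV over 24 h = 10.88 kt → 24 h equivalent = 10.88 × 24/24 ≈ 10.88 kt.
11 kt < 30 kt ⇒ not rapid intensification.

11 kt, no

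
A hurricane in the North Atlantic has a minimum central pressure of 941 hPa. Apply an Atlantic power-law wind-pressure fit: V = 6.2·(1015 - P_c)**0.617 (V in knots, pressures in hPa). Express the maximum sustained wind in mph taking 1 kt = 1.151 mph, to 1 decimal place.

101.6 mph

ΔP = 1015 − 941 = 74 hPa.
V ≈ 6.2 × 74^0.617 = 6.2 × 14.234 ≈ 88.249 kt.
88.249 × 1.151 ≈ 101.57 mph → 101.6 mph.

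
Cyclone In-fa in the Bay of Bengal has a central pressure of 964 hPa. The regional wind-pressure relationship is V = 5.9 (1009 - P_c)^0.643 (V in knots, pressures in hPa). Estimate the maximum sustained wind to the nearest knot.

ΔP = 1009 − 964 = 45 hPa.
45^0.643 ≈ 11.562.
V ≈ 5.9 × 11.562 ≈ 68.2 kt.

68 kt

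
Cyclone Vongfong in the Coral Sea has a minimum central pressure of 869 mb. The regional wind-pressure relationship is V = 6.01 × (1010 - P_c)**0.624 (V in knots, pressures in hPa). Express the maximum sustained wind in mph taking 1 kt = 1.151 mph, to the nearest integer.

152 mph

ΔP = 1010 − 869 = 141 mb.
V ≈ 6.01 × 141^0.624 = 6.01 × 21.934 ≈ 131.822 kt.
131.822 × 1.151 ≈ 151.73 mph → 152 mph.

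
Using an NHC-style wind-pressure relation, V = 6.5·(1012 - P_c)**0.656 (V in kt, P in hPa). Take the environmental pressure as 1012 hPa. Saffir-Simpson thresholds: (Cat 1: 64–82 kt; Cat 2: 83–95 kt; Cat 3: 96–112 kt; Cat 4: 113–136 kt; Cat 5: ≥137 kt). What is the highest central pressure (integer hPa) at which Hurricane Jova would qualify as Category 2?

Category 2 begins at V = 83 kt.
Required ΔP = (83/6.5)^(1/0.656) = 12.769^1.524 ≈ 48.55 hPa.
P_c ≤ 1012 − 48.55 = 963.45, so the highest integer P_c is 963 hPa.

963 hPa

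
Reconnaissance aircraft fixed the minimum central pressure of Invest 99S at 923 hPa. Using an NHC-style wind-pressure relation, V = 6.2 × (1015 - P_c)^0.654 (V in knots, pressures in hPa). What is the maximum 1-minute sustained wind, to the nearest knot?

119 kt

ΔP = 1015 − 923 = 92 hPa.
92^0.654 ≈ 19.245.
V ≈ 6.2 × 19.245 ≈ 119.3 kt.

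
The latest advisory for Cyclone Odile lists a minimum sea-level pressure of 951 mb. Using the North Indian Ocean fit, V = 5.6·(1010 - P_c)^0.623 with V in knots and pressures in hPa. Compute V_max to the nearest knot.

ΔP = 1010 − 951 = 59 mb.
59^0.623 ≈ 12.684.
V ≈ 5.6 × 12.684 ≈ 71.0 kt.

71 kt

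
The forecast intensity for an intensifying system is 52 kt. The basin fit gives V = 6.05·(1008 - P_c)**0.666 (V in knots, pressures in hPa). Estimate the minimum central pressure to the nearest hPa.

983 hPa

ΔP = (V / 6.05)^(1/0.666) = (52/6.05)^1.502.
52/6.05 = 8.595; 8.595^1.502 ≈ 25.28 hPa.
P_c = 1008 − 25.28 = 982.72 ≈ 983 hPa.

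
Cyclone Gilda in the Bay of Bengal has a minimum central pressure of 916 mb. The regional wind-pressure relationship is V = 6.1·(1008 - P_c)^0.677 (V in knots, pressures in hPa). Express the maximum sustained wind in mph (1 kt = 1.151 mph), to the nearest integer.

150 mph

ΔP = 1008 − 916 = 92 mb.
V ≈ 6.1 × 92^0.677 = 6.1 × 21.354 ≈ 130.261 kt.
130.261 × 1.151 ≈ 149.93 mph → 150 mph.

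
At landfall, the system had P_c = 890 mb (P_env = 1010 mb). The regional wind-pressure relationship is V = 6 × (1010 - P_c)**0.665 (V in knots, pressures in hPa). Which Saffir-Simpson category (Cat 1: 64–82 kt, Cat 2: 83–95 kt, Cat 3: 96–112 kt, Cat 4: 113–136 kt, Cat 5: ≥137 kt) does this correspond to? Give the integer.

5

ΔP = 1010 − 890 = 120 mb.
V ≈ 6 × 120^0.665 = 6 × 24.14 ≈ 145 kt.
145 kt falls in the Category 5 band.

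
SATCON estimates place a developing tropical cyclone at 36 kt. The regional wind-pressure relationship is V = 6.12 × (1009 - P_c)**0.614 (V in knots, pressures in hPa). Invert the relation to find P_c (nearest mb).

ΔP = (V / 6.12)^(1/0.614) = (36/6.12)^1.629.
36/6.12 = 5.882; 5.882^1.629 ≈ 17.92 mb.
P_c = 1009 − 17.92 = 991.08 ≈ 991 mb.

991 mb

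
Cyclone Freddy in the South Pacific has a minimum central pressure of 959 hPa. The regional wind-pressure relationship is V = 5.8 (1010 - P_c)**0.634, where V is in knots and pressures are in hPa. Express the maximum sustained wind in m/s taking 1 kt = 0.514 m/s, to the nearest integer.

ΔP = 1010 − 959 = 51 hPa.
V ≈ 5.8 × 51^0.634 = 5.8 × 12.095 ≈ 70.150 kt.
70.150 × 0.514 ≈ 36.06 m/s → 36 m/s.

36 m/s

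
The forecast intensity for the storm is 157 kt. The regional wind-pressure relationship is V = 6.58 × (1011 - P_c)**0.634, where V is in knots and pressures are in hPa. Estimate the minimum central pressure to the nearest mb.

862 mb

ΔP = (V / 6.58)^(1/0.634) = (157/6.58)^1.577.
157/6.58 = 23.860; 23.860^1.577 ≈ 148.93 mb.
P_c = 1011 − 148.93 = 862.07 ≈ 862 mb.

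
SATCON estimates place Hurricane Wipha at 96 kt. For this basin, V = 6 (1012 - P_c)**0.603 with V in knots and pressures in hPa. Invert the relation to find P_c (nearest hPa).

913 hPa

ΔP = (V / 6)^(1/0.603) = (96/6)^1.658.
96/6 = 16.000; 16.000^1.658 ≈ 99.28 hPa.
P_c = 1012 − 99.28 = 912.72 ≈ 913 hPa.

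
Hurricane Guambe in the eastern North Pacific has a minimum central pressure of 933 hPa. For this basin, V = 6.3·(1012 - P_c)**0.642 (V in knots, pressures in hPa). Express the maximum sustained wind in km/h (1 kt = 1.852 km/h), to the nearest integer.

193 km/h

ΔP = 1012 − 933 = 79 hPa.
V ≈ 6.3 × 79^0.642 = 6.3 × 16.530 ≈ 104.140 kt.
104.140 × 1.852 ≈ 192.87 km/h → 193 km/h.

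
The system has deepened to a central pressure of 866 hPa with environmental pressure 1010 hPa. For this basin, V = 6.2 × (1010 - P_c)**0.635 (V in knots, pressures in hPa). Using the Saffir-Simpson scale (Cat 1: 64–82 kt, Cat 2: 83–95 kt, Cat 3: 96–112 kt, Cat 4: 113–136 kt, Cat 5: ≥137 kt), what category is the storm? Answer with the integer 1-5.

ΔP = 1010 − 866 = 144 hPa.
V ≈ 6.2 × 144^0.635 = 6.2 × 23.47 ≈ 146 kt.
146 kt falls in the Category 5 band.

5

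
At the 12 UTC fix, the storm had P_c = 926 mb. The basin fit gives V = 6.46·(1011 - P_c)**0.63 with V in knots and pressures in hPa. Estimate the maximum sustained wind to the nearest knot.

ΔP = 1011 − 926 = 85 mb.
85^0.63 ≈ 16.426.
V ≈ 6.46 × 16.426 ≈ 106.1 kt.

106 kt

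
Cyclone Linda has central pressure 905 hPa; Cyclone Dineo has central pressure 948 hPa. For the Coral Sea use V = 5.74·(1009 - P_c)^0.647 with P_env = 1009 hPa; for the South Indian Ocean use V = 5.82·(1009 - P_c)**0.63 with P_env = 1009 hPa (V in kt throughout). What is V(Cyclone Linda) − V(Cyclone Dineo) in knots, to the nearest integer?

38 kt

Cyclone Linda: ΔP = 104; V ≈ 5.74 × 104^0.647 ≈ 115.86 kt.
Cyclone Dineo: ΔP = 61; V ≈ 5.82 × 61^0.63 ≈ 77.57 kt.
Difference ≈ 115.86 − 77.57 = 38.29 → 38 kt.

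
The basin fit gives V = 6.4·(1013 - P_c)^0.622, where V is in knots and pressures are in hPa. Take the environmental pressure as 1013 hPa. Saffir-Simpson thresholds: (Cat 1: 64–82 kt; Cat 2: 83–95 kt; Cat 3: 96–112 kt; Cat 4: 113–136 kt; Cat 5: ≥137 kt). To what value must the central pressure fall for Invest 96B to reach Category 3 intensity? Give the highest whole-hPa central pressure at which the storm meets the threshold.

Category 3 begins at V = 96 kt.
Required ΔP = (96/6.4)^(1/0.622) = 15.000^1.608 ≈ 77.77 hPa.
P_c ≤ 1013 − 77.77 = 935.23, so the highest integer P_c is 935 hPa.

935 hPa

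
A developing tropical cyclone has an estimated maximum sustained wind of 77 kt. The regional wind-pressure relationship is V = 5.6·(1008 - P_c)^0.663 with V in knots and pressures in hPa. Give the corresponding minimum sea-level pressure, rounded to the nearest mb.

ΔP = (V / 5.6)^(1/0.663) = (77/5.6)^1.508.
77/5.6 = 13.750; 13.750^1.508 ≈ 52.11 mb.
P_c = 1008 − 52.11 = 955.89 ≈ 956 mb.

956 mb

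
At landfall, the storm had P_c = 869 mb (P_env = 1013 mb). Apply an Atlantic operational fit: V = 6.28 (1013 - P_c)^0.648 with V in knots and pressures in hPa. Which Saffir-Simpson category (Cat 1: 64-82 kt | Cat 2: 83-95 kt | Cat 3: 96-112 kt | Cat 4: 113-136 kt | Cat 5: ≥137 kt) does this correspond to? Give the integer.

5

ΔP = 1013 − 869 = 144 mb.
V ≈ 6.28 × 144^0.648 = 6.28 × 25.04 ≈ 157 kt.
157 kt falls in the Category 5 band.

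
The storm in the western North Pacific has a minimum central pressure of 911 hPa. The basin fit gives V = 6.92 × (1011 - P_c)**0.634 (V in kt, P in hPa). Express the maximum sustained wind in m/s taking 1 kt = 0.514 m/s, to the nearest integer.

66 m/s

ΔP = 1011 − 911 = 100 hPa.
V ≈ 6.92 × 100^0.634 = 6.92 × 18.535 ≈ 128.264 kt.
128.264 × 0.514 ≈ 65.93 m/s → 66 m/s.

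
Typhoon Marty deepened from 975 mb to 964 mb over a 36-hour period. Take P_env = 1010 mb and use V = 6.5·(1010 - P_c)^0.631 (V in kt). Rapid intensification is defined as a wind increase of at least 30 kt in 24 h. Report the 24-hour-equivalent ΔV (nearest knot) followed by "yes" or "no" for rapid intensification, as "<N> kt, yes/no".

V₁: ΔP = 35, V ≈ 6.5 × 35^0.631 ≈ 61.27 kt.
V₂: ΔP = 46, V ≈ 6.5 × 46^0.631 ≈ 72.80 kt.
ΔV over 36 h = 11.53 kt → 24 h equivalent = 11.53 × 24/36 ≈ 7.69 kt.
8 kt < 30 kt ⇒ not rapid intensification.

8 kt, no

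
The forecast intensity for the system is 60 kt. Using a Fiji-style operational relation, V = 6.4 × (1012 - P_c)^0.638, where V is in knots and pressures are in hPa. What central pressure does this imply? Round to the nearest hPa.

979 hPa

ΔP = (V / 6.4)^(1/0.638) = (60/6.4)^1.567.
60/6.4 = 9.375; 9.375^1.567 ≈ 33.38 hPa.
P_c = 1012 − 33.38 = 978.62 ≈ 979 hPa.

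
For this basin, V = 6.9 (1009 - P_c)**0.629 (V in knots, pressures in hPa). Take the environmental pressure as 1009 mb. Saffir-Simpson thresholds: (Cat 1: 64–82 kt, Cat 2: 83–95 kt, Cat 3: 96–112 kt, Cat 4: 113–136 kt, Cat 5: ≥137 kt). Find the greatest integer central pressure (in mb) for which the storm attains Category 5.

893 mb

Category 5 begins at V = 137 kt.
Required ΔP = (137/6.9)^(1/0.629) = 19.855^1.590 ≈ 115.71 mb.
P_c ≤ 1009 − 115.71 = 893.29, so the highest integer P_c is 893 mb.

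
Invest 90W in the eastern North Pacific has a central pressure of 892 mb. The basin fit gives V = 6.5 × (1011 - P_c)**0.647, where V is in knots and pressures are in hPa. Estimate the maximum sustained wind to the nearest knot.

ΔP = 1011 − 892 = 119 mb.
119^0.647 ≈ 22.023.
V ≈ 6.5 × 22.023 ≈ 143.2 kt.

143 kt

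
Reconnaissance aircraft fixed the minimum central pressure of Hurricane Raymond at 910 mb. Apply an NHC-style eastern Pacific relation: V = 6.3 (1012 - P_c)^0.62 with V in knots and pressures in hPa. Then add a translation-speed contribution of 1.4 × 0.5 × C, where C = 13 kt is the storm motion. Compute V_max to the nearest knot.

ΔP = 1012 − 910 = 102 mb.
102^0.62 ≈ 17.593.
V ≈ 6.3 × 17.593 ≈ 110.8 kt.
Translation term: 1.4 × 0.5 × 13 = 9.1 kt.
Corrected V ≈ 119.9 kt → 120 kt.

120 kt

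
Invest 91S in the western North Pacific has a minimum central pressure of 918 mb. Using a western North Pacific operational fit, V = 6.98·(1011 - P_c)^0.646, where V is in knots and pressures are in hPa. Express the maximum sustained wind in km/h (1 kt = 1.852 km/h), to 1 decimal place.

241.6 km/h

ΔP = 1011 − 918 = 93 mb.
V ≈ 6.98 × 93^0.646 = 6.98 × 18.691 ≈ 130.465 kt.
130.465 × 1.852 ≈ 241.62 km/h → 241.6 km/h.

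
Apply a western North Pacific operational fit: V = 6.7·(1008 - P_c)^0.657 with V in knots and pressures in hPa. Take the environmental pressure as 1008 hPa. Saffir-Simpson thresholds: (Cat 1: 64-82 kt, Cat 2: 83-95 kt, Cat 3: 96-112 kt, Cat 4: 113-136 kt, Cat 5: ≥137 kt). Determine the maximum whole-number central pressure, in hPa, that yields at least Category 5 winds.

Category 5 begins at V = 137 kt.
Required ΔP = (137/6.7)^(1/0.657) = 20.448^1.522 ≈ 98.83 hPa.
P_c ≤ 1008 − 98.83 = 909.17, so the highest integer P_c is 909 hPa.

909 hPa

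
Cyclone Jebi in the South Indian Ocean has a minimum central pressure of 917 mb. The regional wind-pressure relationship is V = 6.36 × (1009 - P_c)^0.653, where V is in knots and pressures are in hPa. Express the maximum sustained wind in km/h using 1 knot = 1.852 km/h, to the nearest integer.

ΔP = 1009 − 917 = 92 mb.
V ≈ 6.36 × 92^0.653 = 6.36 × 19.158 ≈ 121.846 kt.
121.846 × 1.852 ≈ 225.66 km/h → 226 km/h.

226 km/h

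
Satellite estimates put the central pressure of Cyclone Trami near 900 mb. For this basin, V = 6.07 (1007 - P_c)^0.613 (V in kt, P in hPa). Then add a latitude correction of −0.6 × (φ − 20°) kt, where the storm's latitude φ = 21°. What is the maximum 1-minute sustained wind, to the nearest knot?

106 kt

ΔP = 1007 − 900 = 107 mb.
107^0.613 ≈ 17.539.
V ≈ 6.07 × 17.539 ≈ 106.5 kt.
Latitude correction: −0.6 × (21 − 20) = -0.6 kt.
Corrected V ≈ 105.9 kt → 106 kt.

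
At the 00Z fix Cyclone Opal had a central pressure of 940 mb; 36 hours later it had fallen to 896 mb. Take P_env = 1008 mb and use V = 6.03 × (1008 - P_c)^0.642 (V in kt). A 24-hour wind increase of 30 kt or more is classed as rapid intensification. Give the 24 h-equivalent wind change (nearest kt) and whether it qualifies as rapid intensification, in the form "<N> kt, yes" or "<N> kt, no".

23 kt, no

V₁: ΔP = 68, V ≈ 6.03 × 68^0.642 ≈ 90.53 kt.
V₂: ΔP = 112, V ≈ 6.03 × 112^0.642 ≈ 124.71 kt.
ΔV over 36 h = 34.18 kt → 24 h equivalent = 34.18 × 24/36 ≈ 22.79 kt.
23 kt < 30 kt ⇒ not rapid intensification.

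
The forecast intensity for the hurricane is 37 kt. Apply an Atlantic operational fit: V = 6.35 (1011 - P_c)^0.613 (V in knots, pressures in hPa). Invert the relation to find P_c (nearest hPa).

ΔP = (V / 6.35)^(1/0.613) = (37/6.35)^1.631.
37/6.35 = 5.827; 5.827^1.631 ≈ 17.73 hPa.
P_c = 1011 − 17.73 = 993.27 ≈ 993 hPa.

993 hPa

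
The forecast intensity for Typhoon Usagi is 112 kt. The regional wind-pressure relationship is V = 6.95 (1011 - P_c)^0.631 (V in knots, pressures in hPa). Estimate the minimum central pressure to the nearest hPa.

ΔP = (V / 6.95)^(1/0.631) = (112/6.95)^1.585.
112/6.95 = 16.115; 16.115^1.585 ≈ 81.89 hPa.
P_c = 1011 − 81.89 = 929.11 ≈ 929 hPa.

929 hPa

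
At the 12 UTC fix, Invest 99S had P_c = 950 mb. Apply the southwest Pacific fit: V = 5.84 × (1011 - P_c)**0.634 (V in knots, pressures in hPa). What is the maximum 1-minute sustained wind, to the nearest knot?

79 kt

ΔP = 1011 − 950 = 61 mb.
61^0.634 ≈ 13.549.
V ≈ 5.84 × 13.549 ≈ 79.1 kt.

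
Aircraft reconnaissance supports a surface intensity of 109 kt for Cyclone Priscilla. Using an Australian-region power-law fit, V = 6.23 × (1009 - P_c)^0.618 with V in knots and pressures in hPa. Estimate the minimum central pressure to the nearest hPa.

906 hPa

ΔP = (V / 6.23)^(1/0.618) = (109/6.23)^1.618.
109/6.23 = 17.496; 17.496^1.618 ≈ 102.62 hPa.
P_c = 1009 − 102.62 = 906.38 ≈ 906 hPa.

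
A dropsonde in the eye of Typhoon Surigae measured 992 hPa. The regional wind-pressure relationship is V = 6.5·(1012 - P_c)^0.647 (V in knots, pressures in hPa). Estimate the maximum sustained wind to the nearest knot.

ΔP = 1012 − 992 = 20 hPa.
20^0.647 ≈ 6.947.
V ≈ 6.5 × 6.947 ≈ 45.2 kt.

45 kt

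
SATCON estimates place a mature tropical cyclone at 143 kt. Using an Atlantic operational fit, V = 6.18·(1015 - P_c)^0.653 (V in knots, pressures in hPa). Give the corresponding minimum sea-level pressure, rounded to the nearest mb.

ΔP = (V / 6.18)^(1/0.653) = (143/6.18)^1.531.
143/6.18 = 23.139; 23.139^1.531 ≈ 122.84 mb.
P_c = 1015 − 122.84 = 892.16 ≈ 892 mb.

892 mb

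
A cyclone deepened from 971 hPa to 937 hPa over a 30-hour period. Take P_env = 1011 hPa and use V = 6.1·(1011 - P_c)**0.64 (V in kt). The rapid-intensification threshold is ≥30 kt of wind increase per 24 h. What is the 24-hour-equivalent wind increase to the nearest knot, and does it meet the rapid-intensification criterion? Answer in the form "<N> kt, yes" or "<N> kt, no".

25 kt, no

V₁: ΔP = 40, V ≈ 6.1 × 40^0.64 ≈ 64.66 kt.
V₂: ΔP = 74, V ≈ 6.1 × 74^0.64 ≈ 95.86 kt.
ΔV over 30 h = 31.20 kt → 24 h equivalent = 31.20 × 24/30 ≈ 24.96 kt.
25 kt < 30 kt ⇒ not rapid intensification.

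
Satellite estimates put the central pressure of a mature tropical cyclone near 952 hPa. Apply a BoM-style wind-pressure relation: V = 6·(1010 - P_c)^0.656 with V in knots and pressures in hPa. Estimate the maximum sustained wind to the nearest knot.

86 kt

ΔP = 1010 − 952 = 58 hPa.
58^0.656 ≈ 14.349.
V ≈ 6 × 14.349 ≈ 86.1 kt.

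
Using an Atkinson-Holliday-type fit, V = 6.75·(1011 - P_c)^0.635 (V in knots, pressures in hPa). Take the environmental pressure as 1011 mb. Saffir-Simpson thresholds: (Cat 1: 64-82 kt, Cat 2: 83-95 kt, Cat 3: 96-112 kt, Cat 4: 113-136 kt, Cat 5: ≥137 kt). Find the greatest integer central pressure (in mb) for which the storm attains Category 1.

976 mb

Category 1 begins at V = 64 kt.
Required ΔP = (64/6.75)^(1/0.635) = 9.481^1.575 ≈ 34.55 mb.
P_c ≤ 1011 − 34.55 = 976.45, so the highest integer P_c is 976 mb.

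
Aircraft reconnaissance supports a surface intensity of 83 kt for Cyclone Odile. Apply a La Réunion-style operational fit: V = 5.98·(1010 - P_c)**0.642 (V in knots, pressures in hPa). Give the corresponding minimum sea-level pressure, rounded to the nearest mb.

950 mb

ΔP = (V / 5.98)^(1/0.642) = (83/5.98)^1.558.
83/5.98 = 13.880; 13.880^1.558 ≈ 60.17 mb.
P_c = 1010 − 60.17 = 949.83 ≈ 950 mb.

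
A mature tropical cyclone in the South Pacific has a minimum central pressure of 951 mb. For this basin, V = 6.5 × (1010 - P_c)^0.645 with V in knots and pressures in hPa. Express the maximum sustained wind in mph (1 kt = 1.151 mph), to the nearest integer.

104 mph

ΔP = 1010 − 951 = 59 mb.
V ≈ 6.5 × 59^0.645 = 6.5 × 13.874 ≈ 90.181 kt.
90.181 × 1.151 ≈ 103.80 mph → 104 mph.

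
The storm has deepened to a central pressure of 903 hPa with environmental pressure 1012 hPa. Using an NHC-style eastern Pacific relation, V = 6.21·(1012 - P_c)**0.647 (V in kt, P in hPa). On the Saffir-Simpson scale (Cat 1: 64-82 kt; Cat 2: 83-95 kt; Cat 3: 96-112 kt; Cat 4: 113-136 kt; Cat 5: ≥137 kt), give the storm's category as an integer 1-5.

4

ΔP = 1012 − 903 = 109 hPa.
V ≈ 6.21 × 109^0.647 = 6.21 × 20.81 ≈ 129 kt.
129 kt falls in the Category 4 band.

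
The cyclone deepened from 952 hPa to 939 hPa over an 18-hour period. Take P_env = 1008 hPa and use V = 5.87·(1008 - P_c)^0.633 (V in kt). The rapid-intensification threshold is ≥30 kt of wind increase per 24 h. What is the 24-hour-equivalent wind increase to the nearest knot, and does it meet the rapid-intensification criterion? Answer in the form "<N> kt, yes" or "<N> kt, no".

14 kt, no

V₁: ΔP = 56, V ≈ 5.87 × 56^0.633 ≈ 75.03 kt.
V₂: ΔP = 69, V ≈ 5.87 × 69^0.633 ≈ 85.63 kt.
ΔV over 18 h = 10.60 kt → 24 h equivalent = 10.60 × 24/18 ≈ 14.13 kt.
14 kt < 30 kt ⇒ not rapid intensification.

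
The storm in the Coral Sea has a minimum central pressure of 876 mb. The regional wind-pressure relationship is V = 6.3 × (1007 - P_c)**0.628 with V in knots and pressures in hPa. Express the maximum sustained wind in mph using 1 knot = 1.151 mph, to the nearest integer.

ΔP = 1007 − 876 = 131 mb.
V ≈ 6.3 × 131^0.628 = 6.3 × 21.362 ≈ 134.582 kt.
134.582 × 1.151 ≈ 154.90 mph → 155 mph.

155 mph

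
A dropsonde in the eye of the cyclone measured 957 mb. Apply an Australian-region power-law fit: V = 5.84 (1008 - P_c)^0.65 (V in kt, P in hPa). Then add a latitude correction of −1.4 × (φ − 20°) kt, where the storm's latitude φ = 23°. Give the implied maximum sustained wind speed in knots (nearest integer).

71 kt

ΔP = 1008 − 957 = 51 mb.
51^0.65 ≈ 12.880.
V ≈ 5.84 × 12.880 ≈ 75.2 kt.
Latitude correction: −1.4 × (23 − 20) = -4.2 kt.
Corrected V ≈ 71 kt → 71 kt.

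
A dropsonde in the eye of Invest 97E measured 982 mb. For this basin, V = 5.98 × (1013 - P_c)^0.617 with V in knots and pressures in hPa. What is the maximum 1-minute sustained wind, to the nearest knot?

50 kt

ΔP = 1013 − 982 = 31 mb.
31^0.617 ≈ 8.321.
V ≈ 5.98 × 8.321 ≈ 49.8 kt.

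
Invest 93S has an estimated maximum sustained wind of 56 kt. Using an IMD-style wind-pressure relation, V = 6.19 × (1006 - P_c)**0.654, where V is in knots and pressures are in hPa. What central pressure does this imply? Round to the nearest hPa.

ΔP = (V / 6.19)^(1/0.654) = (56/6.19)^1.529.
56/6.19 = 9.047; 9.047^1.529 ≈ 29.01 hPa.
P_c = 1006 − 29.01 = 976.99 ≈ 977 hPa.

977 hPa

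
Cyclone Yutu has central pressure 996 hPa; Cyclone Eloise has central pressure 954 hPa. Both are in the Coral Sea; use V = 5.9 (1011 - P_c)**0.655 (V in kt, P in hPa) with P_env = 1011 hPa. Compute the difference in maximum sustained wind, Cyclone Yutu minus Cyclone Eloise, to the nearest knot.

Cyclone Yutu: ΔP = 15; V ≈ 5.9 × 15^0.655 ≈ 34.77 kt.
Cyclone Eloise: ΔP = 57; V ≈ 5.9 × 57^0.655 ≈ 83.36 kt.
Difference ≈ 34.77 − 83.36 = -48.59 → -49 kt.

-49 kt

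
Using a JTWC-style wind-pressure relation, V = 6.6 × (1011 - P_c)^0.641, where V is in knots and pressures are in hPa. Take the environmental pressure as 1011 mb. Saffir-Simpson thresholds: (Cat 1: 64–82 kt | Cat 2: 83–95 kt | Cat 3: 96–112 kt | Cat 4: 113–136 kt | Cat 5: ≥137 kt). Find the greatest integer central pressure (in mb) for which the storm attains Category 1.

Category 1 begins at V = 64 kt.
Required ΔP = (64/6.6)^(1/0.641) = 9.697^1.560 ≈ 34.61 mb.
P_c ≤ 1011 − 34.61 = 976.39, so the highest integer P_c is 976 mb.

976 mb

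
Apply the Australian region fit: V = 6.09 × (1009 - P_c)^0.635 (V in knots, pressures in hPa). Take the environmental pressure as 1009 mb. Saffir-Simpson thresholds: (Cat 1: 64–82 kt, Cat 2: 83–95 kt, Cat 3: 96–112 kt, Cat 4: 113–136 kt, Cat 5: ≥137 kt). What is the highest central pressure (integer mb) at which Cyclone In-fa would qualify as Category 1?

968 mb

Category 1 begins at V = 64 kt.
Required ΔP = (64/6.09)^(1/0.635) = 10.509^1.575 ≈ 40.62 mb.
P_c ≤ 1009 − 40.62 = 968.38, so the highest integer P_c is 968 mb.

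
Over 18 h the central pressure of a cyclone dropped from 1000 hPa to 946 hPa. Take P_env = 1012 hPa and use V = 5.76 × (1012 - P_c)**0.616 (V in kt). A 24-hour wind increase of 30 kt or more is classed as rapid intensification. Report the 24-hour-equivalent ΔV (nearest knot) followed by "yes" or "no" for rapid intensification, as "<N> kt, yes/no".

66 kt, yes

V₁: ΔP = 12, V ≈ 5.76 × 12^0.616 ≈ 26.62 kt.
V₂: ΔP = 66, V ≈ 5.76 × 66^0.616 ≈ 76.08 kt.
ΔV over 18 h = 49.46 kt → 24 h equivalent = 49.46 × 24/18 ≈ 65.95 kt.
66 kt ≥ 30 kt ⇒ rapid intensification.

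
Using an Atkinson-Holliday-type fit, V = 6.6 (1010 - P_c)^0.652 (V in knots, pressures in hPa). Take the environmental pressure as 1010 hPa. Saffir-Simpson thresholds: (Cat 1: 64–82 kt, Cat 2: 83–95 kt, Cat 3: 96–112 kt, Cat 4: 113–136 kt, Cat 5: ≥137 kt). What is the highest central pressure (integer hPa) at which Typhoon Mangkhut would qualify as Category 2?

Category 2 begins at V = 83 kt.
Required ΔP = (83/6.6)^(1/0.652) = 12.576^1.534 ≈ 48.57 hPa.
P_c ≤ 1010 − 48.57 = 961.43, so the highest integer P_c is 961 hPa.

961 hPa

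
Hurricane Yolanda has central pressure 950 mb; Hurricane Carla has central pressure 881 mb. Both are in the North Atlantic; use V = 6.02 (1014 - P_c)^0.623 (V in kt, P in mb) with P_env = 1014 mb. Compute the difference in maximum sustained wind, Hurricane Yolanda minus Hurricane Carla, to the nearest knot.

-46 kt

Hurricane Yolanda: ΔP = 64; V ≈ 6.02 × 64^0.623 ≈ 80.32 kt.
Hurricane Carla: ΔP = 133; V ≈ 6.02 × 133^0.623 ≈ 126.69 kt.
Difference ≈ 80.32 − 126.69 = -46.37 → -46 kt.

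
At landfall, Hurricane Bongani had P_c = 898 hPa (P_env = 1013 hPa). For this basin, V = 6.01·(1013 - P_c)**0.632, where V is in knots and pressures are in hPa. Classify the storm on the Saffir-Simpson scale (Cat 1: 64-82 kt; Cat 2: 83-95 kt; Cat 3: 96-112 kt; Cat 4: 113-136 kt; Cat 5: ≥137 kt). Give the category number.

ΔP = 1013 − 898 = 115 hPa.
V ≈ 6.01 × 115^0.632 = 6.01 × 20.06 ≈ 121 kt.
121 kt falls in the Category 4 band.

4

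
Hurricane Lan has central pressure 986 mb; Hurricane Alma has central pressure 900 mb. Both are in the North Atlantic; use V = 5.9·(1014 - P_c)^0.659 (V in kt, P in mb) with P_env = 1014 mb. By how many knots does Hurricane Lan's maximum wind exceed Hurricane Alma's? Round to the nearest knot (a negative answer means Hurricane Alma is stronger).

-81 kt

Hurricane Lan: ΔP = 28; V ≈ 5.9 × 28^0.659 ≈ 53.03 kt.
Hurricane Alma: ΔP = 114; V ≈ 5.9 × 114^0.659 ≈ 133.77 kt.
Difference ≈ 53.03 − 133.77 = -80.74 → -81 kt.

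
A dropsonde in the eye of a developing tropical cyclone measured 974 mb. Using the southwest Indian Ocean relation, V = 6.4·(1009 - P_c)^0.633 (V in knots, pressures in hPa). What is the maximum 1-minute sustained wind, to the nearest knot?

61 kt

ΔP = 1009 − 974 = 35 mb.
35^0.633 ≈ 9.493.
V ≈ 6.4 × 9.493 ≈ 60.8 kt.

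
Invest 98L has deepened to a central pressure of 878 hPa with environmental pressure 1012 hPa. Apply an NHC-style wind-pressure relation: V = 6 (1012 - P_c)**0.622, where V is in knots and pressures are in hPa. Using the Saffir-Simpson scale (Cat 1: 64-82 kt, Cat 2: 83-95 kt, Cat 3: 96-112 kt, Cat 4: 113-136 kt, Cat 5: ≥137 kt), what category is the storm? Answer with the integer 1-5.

ΔP = 1012 − 878 = 134 hPa.
V ≈ 6 × 134^0.622 = 6 × 21.04 ≈ 126 kt.
126 kt falls in the Category 4 band.

4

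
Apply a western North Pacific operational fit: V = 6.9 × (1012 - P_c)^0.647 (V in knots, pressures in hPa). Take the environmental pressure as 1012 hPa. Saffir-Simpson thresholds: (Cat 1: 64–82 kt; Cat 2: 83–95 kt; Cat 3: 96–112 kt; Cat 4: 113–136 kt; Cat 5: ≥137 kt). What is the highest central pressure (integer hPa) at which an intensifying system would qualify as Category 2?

Category 2 begins at V = 83 kt.
Required ΔP = (83/6.9)^(1/0.647) = 12.029^1.546 ≈ 46.73 hPa.
P_c ≤ 1012 − 46.73 = 965.27, so the highest integer P_c is 965 hPa.

965 hPa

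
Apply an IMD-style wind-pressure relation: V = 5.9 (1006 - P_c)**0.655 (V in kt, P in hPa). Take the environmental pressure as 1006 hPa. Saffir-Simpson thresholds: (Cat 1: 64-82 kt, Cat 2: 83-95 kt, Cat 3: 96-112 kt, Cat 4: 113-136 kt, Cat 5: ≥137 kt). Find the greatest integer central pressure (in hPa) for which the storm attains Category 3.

Category 3 begins at V = 96 kt.
Required ΔP = (96/5.9)^(1/0.655) = 16.271^1.527 ≈ 70.71 hPa.
P_c ≤ 1006 − 70.71 = 935.29, so the highest integer P_c is 935 hPa.

935 hPa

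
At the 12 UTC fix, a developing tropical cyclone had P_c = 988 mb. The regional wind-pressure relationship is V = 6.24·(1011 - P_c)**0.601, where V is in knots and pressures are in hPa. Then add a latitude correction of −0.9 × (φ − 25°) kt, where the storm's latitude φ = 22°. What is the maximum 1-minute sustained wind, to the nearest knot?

44 kt

ΔP = 1011 − 988 = 23 mb.
23^0.601 ≈ 6.583.
V ≈ 6.24 × 6.583 ≈ 41.1 kt.
Latitude correction: −0.9 × (22 − 25) = 2.7 kt.
Corrected V ≈ 43.8 kt → 44 kt.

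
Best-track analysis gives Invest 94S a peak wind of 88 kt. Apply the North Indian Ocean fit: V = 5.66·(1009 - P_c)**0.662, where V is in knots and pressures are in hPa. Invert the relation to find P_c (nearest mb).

946 mb

ΔP = (V / 5.66)^(1/0.662) = (88/5.66)^1.511.
88/5.66 = 15.548; 15.548^1.511 ≈ 63.11 mb.
P_c = 1009 − 63.11 = 945.89 ≈ 946 mb.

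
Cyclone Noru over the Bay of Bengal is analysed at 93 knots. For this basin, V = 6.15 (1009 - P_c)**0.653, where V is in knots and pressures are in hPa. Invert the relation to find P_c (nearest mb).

ΔP = (V / 6.15)^(1/0.653) = (93/6.15)^1.531.
93/6.15 = 15.122; 15.122^1.531 ≈ 64.04 mb.
P_c = 1009 − 64.04 = 944.96 ≈ 945 mb.

945 mb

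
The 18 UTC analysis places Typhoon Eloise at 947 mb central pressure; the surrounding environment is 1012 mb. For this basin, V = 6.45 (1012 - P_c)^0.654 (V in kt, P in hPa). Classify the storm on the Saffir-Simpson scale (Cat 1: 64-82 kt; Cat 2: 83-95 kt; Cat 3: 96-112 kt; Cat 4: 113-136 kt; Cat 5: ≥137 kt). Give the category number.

3

ΔP = 1012 − 947 = 65 mb.
V ≈ 6.45 × 65^0.654 = 6.45 × 15.33 ≈ 99 kt.
99 kt falls in the Category 3 band.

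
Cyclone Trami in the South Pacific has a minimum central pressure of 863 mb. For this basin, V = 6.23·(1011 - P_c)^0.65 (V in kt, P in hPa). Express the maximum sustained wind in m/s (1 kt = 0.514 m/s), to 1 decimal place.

82.4 m/s

ΔP = 1011 − 863 = 148 mb.
V ≈ 6.23 × 148^0.65 = 6.23 × 25.744 ≈ 160.383 kt.
160.383 × 0.514 ≈ 82.44 m/s → 82.4 m/s.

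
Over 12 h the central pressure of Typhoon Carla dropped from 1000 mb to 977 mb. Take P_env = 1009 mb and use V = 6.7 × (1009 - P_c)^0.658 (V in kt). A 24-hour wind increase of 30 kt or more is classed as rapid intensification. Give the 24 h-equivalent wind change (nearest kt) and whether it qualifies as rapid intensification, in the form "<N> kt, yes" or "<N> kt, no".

V₁: ΔP = 9, V ≈ 6.7 × 9^0.658 ≈ 28.44 kt.
V₂: ΔP = 32, V ≈ 6.7 × 32^0.658 ≈ 65.53 kt.
ΔV over 12 h = 37.09 kt → 24 h equivalent = 37.09 × 24/12 ≈ 74.18 kt.
74 kt ≥ 30 kt ⇒ rapid intensification.

74 kt, yes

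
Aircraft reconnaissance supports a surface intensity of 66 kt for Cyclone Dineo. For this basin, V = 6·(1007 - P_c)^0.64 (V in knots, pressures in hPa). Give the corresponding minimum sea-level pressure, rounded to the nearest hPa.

ΔP = (V / 6)^(1/0.64) = (66/6)^1.562.
66/6 = 11.000; 11.000^1.562 ≈ 42.38 hPa.
P_c = 1007 − 42.38 = 964.62 ≈ 965 hPa.

965 hPa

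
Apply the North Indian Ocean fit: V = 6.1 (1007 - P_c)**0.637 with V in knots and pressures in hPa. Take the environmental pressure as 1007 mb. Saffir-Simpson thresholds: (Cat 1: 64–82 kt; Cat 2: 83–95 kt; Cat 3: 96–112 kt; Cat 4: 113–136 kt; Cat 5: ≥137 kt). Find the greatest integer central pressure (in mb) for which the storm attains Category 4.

909 mb

Category 4 begins at V = 113 kt.
Required ΔP = (113/6.1)^(1/0.637) = 18.525^1.570 ≈ 97.77 mb.
P_c ≤ 1007 − 97.77 = 909.23, so the highest integer P_c is 909 mb.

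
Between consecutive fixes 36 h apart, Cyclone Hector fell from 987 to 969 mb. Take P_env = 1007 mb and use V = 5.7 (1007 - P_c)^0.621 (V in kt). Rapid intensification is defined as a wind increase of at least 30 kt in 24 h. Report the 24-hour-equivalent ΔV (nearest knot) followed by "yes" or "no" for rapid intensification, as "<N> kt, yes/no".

V₁: ΔP = 20, V ≈ 5.7 × 20^0.621 ≈ 36.63 kt.
V₂: ΔP = 38, V ≈ 5.7 × 38^0.621 ≈ 54.57 kt.
ΔV over 36 h = 17.94 kt → 24 h equivalent = 17.94 × 24/36 ≈ 11.96 kt.
12 kt < 30 kt ⇒ not rapid intensification.

12 kt, no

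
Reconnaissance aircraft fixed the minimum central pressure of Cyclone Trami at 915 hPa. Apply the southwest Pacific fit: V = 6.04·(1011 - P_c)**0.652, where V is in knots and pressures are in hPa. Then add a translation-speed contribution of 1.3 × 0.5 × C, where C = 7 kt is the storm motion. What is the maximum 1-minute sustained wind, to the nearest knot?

123 kt

ΔP = 1011 − 915 = 96 hPa.
96^0.652 ≈ 19.608.
V ≈ 6.04 × 19.608 ≈ 118.4 kt.
Translation term: 1.3 × 0.5 × 7 = 4.55 kt.
Corrected V ≈ 122.95 kt → 123 kt.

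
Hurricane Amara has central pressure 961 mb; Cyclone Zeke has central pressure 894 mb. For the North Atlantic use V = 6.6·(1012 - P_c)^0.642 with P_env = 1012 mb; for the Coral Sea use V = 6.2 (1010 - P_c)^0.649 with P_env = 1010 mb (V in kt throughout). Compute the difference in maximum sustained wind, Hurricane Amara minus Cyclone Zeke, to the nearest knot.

-53 kt

Hurricane Amara: ΔP = 51; V ≈ 6.6 × 51^0.642 ≈ 82.38 kt.
Cyclone Zeke: ΔP = 116; V ≈ 6.2 × 116^0.649 ≈ 135.59 kt.
Difference ≈ 82.38 − 135.59 = -53.21 → -53 kt.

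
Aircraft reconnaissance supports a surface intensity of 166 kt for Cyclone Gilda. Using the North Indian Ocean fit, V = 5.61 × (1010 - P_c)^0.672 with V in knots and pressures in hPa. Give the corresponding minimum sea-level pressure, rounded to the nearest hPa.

855 hPa

ΔP = (V / 5.61)^(1/0.672) = (166/5.61)^1.488.
166/5.61 = 29.590; 29.590^1.488 ≈ 154.60 hPa.
P_c = 1010 − 154.60 = 855.40 ≈ 855 hPa.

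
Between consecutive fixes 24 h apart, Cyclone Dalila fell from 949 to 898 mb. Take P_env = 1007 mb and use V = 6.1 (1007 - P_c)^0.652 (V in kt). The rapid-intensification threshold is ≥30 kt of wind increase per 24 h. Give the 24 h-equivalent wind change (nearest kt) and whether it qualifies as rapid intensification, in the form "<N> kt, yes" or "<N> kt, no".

44 kt, yes

V₁: ΔP = 58, V ≈ 6.1 × 58^0.652 ≈ 86.12 kt.
V₂: ΔP = 109, V ≈ 6.1 × 109^0.652 ≈ 129.94 kt.
ΔV over 24 h = 43.82 kt → 24 h equivalent = 43.82 × 24/24 ≈ 43.82 kt.
44 kt ≥ 30 kt ⇒ rapid intensification.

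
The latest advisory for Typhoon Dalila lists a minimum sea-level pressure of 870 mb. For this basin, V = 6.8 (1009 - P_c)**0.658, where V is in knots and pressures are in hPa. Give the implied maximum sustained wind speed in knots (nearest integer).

175 kt

ΔP = 1009 − 870 = 139 mb.
139^0.658 ≈ 25.710.
V ≈ 6.8 × 25.710 ≈ 174.8 kt.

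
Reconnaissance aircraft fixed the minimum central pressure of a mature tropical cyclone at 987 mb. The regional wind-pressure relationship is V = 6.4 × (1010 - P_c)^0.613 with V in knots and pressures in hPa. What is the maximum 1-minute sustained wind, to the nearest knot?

44 kt

ΔP = 1010 − 987 = 23 mb.
23^0.613 ≈ 6.835.
V ≈ 6.4 × 6.835 ≈ 43.7 kt.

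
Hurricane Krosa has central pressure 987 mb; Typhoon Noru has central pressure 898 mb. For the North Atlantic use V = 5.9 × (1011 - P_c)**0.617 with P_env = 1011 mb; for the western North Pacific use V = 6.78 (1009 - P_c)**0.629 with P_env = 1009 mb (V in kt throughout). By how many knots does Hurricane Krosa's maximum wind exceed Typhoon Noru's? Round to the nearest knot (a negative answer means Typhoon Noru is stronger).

Hurricane Krosa: ΔP = 24; V ≈ 5.9 × 24^0.617 ≈ 41.92 kt.
Typhoon Noru: ΔP = 111; V ≈ 6.78 × 111^0.629 ≈ 131.14 kt.
Difference ≈ 41.92 − 131.14 = -89.22 → -89 kt.

-89 kt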